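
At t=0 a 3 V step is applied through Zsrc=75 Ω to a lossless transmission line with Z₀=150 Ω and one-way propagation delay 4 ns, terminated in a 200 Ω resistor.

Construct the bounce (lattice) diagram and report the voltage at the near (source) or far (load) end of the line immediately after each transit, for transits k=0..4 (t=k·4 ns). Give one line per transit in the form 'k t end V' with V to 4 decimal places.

Γ_L=0.142857, Γ_S=-0.333333; launch V₁=3·150/225=2.000000
k=0 src: V=2.0000
k=1 load: inc=2.000000, refl=2.000000·0.142857=0.2857; V=0.000000+2.000000+0.285714=2.2857
k=2 src: inc=0.285714, refl=0.285714·-0.333333=-0.0952; V=2.000000+0.285714+-0.095238=2.1905
k=3 load: inc=-0.095238, refl=-0.095238·0.142857=-0.0136; V=2.285714+-0.095238+-0.013605=2.1769
k=4 src: inc=-0.013605, refl=-0.013605·-0.333333=0.0045; V=2.190476+-0.013605+0.004535=2.1814

0 0 source 2.0000
1 4 load 2.2857
2 8 source 2.1905
3 12 load 2.1769
4 16 source 2.1814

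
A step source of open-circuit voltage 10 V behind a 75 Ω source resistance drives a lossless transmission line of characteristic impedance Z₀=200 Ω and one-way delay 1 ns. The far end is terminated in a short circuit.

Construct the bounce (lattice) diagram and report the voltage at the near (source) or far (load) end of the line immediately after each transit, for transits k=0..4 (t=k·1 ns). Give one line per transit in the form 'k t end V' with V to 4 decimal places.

Γ_L=-1.000000, Γ_S=-0.454545; launch V₁=10·200/275=7.272727
k=0 src: V=7.2727
k=1 load: inc=7.272727, refl=7.272727·-1.000000=-7.2727; V=0.000000+7.272727+-7.272727=0.0000
k=2 src: inc=-7.272727, refl=-7.272727·-0.454545=3.3058; V=7.272727+-7.272727+3.305785=3.3058
k=3 load: inc=3.305785, refl=3.305785·-1.000000=-3.3058; V=0.000000+3.305785+-3.305785=0.0000
k=4 src: inc=-3.305785, refl=-3.305785·-0.454545=1.5026; V=3.305785+-3.305785+1.502630=1.5026

0 0 source 7.2727
1 1 load 0.0000
2 2 source 3.3058
3 3 load 0.0000
4 4 source 1.5026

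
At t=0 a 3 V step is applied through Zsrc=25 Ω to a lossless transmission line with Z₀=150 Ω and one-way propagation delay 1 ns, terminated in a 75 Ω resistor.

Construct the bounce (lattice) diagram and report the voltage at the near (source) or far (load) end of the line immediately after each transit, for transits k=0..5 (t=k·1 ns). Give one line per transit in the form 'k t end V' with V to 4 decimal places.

Γ_L=-0.333333, Γ_S=-0.714286; launch V₁=3·150/175=2.571429
k=0 src: V=2.5714
k=1 load: inc=2.571429, refl=2.571429·-0.333333=-0.8571; V=0.000000+2.571429+-0.857143=1.7143
k=2 src: inc=-0.857143, refl=-0.857143·-0.714286=0.6122; V=2.571429+-0.857143+0.612245=2.3265
k=3 load: inc=0.612245, refl=0.612245·-0.333333=-0.2041; V=1.714286+0.612245+-0.204082=2.1224
k=4 src: inc=-0.204082, refl=-0.204082·-0.714286=0.1458; V=2.326531+-0.204082+0.145773=2.2682
k=5 load: inc=0.145773, refl=0.145773·-0.333333=-0.0486; V=2.122449+0.145773+-0.048591=2.2196

0 0 source 2.5714
1 1 load 1.7143
2 2 source 2.3265
3 3 load 2.1224
4 4 source 2.2682
5 5 load 2.2196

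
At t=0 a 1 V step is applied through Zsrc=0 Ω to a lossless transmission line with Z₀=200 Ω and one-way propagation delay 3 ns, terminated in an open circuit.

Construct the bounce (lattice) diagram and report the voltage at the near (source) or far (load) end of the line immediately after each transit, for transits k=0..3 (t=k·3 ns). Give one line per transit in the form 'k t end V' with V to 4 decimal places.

0 0 source 1.0000
1 3 load 2.0000
2 6 source 1.0000
3 9 load 0.0000

Γ_L=1.000000, Γ_S=-1.000000; launch V₁=1·200/200=1.000000
k=0 src: V=1.0000
k=1 load: inc=1.000000, refl=1.000000·1.000000=1.0000; V=0.000000+1.000000+1.000000=2.0000
k=2 src: inc=1.000000, refl=1.000000·-1.000000=-1.0000; V=1.000000+1.000000+-1.000000=1.0000
k=3 load: inc=-1.000000, refl=-1.000000·1.000000=-1.0000; V=2.000000+-1.000000+-1.000000=0.0000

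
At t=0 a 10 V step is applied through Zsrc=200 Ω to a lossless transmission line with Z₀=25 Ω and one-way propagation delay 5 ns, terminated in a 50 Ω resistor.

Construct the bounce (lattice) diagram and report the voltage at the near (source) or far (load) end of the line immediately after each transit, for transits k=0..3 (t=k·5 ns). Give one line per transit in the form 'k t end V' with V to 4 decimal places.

Γ_L=0.333333, Γ_S=0.777778; launch V₁=10·25/225=1.111111
k=0 src: V=1.1111
k=1 load: inc=1.111111, refl=1.111111·0.333333=0.3704; V=0.000000+1.111111+0.370370=1.4815
k=2 src: inc=0.370370, refl=0.370370·0.777778=0.2881; V=1.111111+0.370370+0.288066=1.7695
k=3 load: inc=0.288066, refl=0.288066·0.333333=0.0960; V=1.481481+0.288066+0.096022=1.8656

0 0 source 1.1111
1 5 load 1.4815
2 10 source 1.7695
3 15 load 1.8656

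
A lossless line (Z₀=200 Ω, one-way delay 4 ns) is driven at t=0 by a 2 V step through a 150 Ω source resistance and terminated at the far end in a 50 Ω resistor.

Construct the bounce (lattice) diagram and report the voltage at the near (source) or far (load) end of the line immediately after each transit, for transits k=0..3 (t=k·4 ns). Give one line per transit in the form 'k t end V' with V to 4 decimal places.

0 0 source 1.1429
1 4 load 0.4571
2 8 source 0.5551
3 12 load 0.4963

Γ_L=-0.600000, Γ_S=-0.142857; launch V₁=2·200/350=1.142857
k=0 src: V=1.1429
k=1 load: inc=1.142857, refl=1.142857·-0.600000=-0.6857; V=0.000000+1.142857+-0.685714=0.4571
k=2 src: inc=-0.685714, refl=-0.685714·-0.142857=0.0980; V=1.142857+-0.685714+0.097959=0.5551
k=3 load: inc=0.097959, refl=0.097959·-0.600000=-0.0588; V=0.457143+0.097959+-0.058776=0.4963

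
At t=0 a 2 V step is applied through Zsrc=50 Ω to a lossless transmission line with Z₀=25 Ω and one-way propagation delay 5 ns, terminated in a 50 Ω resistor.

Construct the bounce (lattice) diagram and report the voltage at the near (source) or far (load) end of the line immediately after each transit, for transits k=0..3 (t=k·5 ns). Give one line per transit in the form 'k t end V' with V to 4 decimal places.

0 0 source 0.6667
1 5 load 0.8889
2 10 source 0.9630
3 15 load 0.9877

Γ_L=0.333333, Γ_S=0.333333; launch V₁=2·25/75=0.666667
k=0 src: V=0.6667
k=1 load: inc=0.666667, refl=0.666667·0.333333=0.2222; V=0.000000+0.666667+0.222222=0.8889
k=2 src: inc=0.222222, refl=0.222222·0.333333=0.0741; V=0.666667+0.222222+0.074074=0.9630
k=3 load: inc=0.074074, refl=0.074074·0.333333=0.0247; V=0.888889+0.074074+0.024691=0.9877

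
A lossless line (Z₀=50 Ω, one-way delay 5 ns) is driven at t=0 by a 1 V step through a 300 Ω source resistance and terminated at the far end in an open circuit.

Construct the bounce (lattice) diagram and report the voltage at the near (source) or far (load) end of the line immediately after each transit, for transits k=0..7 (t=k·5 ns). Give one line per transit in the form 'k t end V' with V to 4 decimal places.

Γ_L=1.000000, Γ_S=0.714286; launch V₁=1·50/350=0.142857
k=0 src: V=0.1429
k=1 load: inc=0.142857, refl=0.142857·1.000000=0.1429; V=0.000000+0.142857+0.142857=0.2857
k=2 src: inc=0.142857, refl=0.142857·0.714286=0.1020; V=0.142857+0.142857+0.102041=0.3878
k=3 load: inc=0.102041, refl=0.102041·1.000000=0.1020; V=0.285714+0.102041+0.102041=0.4898
k=4 src: inc=0.102041, refl=0.102041·0.714286=0.0729; V=0.387755+0.102041+0.072886=0.5627
k=5 load: inc=0.072886, refl=0.072886·1.000000=0.0729; V=0.489796+0.072886+0.072886=0.6356
k=6 src: inc=0.072886, refl=0.072886·0.714286=0.0521; V=0.562682+0.072886+0.052062=0.6876
k=7 load: inc=0.052062, refl=0.052062·1.000000=0.0521; V=0.635569+0.052062+0.052062=0.7397

0 0 source 0.1429
1 5 load 0.2857
2 10 source 0.3878
3 15 load 0.4898
4 20 source 0.5627
5 25 load 0.6356
6 30 source 0.6876
7 35 load 0.7397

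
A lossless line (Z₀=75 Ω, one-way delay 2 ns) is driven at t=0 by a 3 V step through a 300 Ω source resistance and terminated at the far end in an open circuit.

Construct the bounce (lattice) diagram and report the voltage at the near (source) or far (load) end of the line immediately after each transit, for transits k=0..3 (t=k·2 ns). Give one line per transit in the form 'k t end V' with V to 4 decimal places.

0 0 source 0.6000
1 2 load 1.2000
2 4 source 1.5600
3 6 load 1.9200

Γ_L=1.000000, Γ_S=0.600000; launch V₁=3·75/375=0.600000
k=0 src: V=0.6000
k=1 load: inc=0.600000, refl=0.600000·1.000000=0.6000; V=0.000000+0.600000+0.600000=1.2000
k=2 src: inc=0.600000, refl=0.600000·0.600000=0.3600; V=0.600000+0.600000+0.360000=1.5600
k=3 load: inc=0.360000, refl=0.360000·1.000000=0.3600; V=1.200000+0.360000+0.360000=1.9200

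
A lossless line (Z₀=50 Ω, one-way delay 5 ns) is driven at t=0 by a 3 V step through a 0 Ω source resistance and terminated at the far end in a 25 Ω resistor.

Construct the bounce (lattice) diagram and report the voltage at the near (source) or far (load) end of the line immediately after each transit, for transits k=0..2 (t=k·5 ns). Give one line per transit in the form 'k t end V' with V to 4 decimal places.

0 0 source 3.0000
1 5 load 2.0000
2 10 source 3.0000

Γ_L=-0.333333, Γ_S=-1.000000; launch V₁=3·50/50=3.000000
k=0 src: V=3.0000
k=1 load: inc=3.000000, refl=3.000000·-0.333333=-1.0000; V=0.000000+3.000000+-1.000000=2.0000
k=2 src: inc=-1.000000, refl=-1.000000·-1.000000=1.0000; V=3.000000+-1.000000+1.000000=3.0000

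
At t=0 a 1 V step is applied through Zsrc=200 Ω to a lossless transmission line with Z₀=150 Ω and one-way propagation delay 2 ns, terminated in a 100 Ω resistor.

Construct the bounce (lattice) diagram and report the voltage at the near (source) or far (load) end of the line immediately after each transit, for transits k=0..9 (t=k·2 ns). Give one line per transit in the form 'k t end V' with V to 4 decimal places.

Γ_L=-0.200000, Γ_S=0.142857; launch V₁=1·150/350=0.428571
k=0 src: V=0.4286
k=1 load: inc=0.428571, refl=0.428571·-0.200000=-0.0857; V=0.000000+0.428571+-0.085714=0.3429
k=2 src: inc=-0.085714, refl=-0.085714·0.142857=-0.0122; V=0.428571+-0.085714+-0.012245=0.3306
k=3 load: inc=-0.012245, refl=-0.012245·-0.200000=0.0024; V=0.342857+-0.012245+0.002449=0.3331
k=4 src: inc=0.002449, refl=0.002449·0.142857=0.0003; V=0.330612+0.002449+0.000350=0.3334
k=5 load: inc=0.000350, refl=0.000350·-0.200000=-0.0001; V=0.333061+0.000350+-0.000070=0.3333
k=6 src: inc=-0.000070, refl=-0.000070·0.142857=-0.0000; V=0.333411+-0.000070+-0.000010=0.3333
k=7 load: inc=-0.000010, refl=-0.000010·-0.200000=0.0000; V=0.333341+-0.000010+0.000002=0.3333
k=8 src: inc=0.000002, refl=0.000002·0.142857=0.0000; V=0.333331+0.000002+0.000000=0.3333
k=9 load: inc=0.000000, refl=0.000000·-0.200000=-0.0000; V=0.333333+0.000000+-0.000000=0.3333

0 0 source 0.4286
1 2 load 0.3429
2 4 source 0.3306
3 6 load 0.3331
4 8 source 0.3334
5 10 load 0.3333
6 12 source 0.3333
7 14 load 0.3333
8 16 source 0.3333
9 18 load 0.3333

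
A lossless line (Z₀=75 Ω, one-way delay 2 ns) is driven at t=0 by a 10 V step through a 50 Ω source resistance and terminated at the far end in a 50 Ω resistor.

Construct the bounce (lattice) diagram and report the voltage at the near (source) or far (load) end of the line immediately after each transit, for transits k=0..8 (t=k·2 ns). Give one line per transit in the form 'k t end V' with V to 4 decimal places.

Γ_L=-0.200000, Γ_S=-0.200000; launch V₁=10·75/125=6.000000
k=0 src: V=6.0000
k=1 load: inc=6.000000, refl=6.000000·-0.200000=-1.2000; V=0.000000+6.000000+-1.200000=4.8000
k=2 src: inc=-1.200000, refl=-1.200000·-0.200000=0.2400; V=6.000000+-1.200000+0.240000=5.0400
k=3 load: inc=0.240000, refl=0.240000·-0.200000=-0.0480; V=4.800000+0.240000+-0.048000=4.9920
k=4 src: inc=-0.048000, refl=-0.048000·-0.200000=0.0096; V=5.040000+-0.048000+0.009600=5.0016
k=5 load: inc=0.009600, refl=0.009600·-0.200000=-0.0019; V=4.992000+0.009600+-0.001920=4.9997
k=6 src: inc=-0.001920, refl=-0.001920·-0.200000=0.0004; V=5.001600+-0.001920+0.000384=5.0001
k=7 load: inc=0.000384, refl=0.000384·-0.200000=-0.0001; V=4.999680+0.000384+-0.000077=5.0000
k=8 src: inc=-0.000077, refl=-0.000077·-0.200000=0.0000; V=5.000064+-0.000077+0.000015=5.0000

0 0 source 6.0000
1 2 load 4.8000
2 4 source 5.0400
3 6 load 4.9920
4 8 source 5.0016
5 10 load 4.9997
6 12 source 5.0001
7 14 load 5.0000
8 16 source 5.0000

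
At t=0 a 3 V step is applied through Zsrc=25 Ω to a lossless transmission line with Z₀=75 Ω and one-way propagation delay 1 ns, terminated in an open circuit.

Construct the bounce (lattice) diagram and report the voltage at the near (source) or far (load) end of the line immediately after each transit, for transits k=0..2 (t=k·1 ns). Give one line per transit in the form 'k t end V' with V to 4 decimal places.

Γ_L=1.000000, Γ_S=-0.500000; launch V₁=3·75/100=2.250000
k=0 src: V=2.2500
k=1 load: inc=2.250000, refl=2.250000·1.000000=2.2500; V=0.000000+2.250000+2.250000=4.5000
k=2 src: inc=2.250000, refl=2.250000·-0.500000=-1.1250; V=2.250000+2.250000+-1.125000=3.3750

0 0 source 2.2500
1 1 load 4.5000
2 2 source 3.3750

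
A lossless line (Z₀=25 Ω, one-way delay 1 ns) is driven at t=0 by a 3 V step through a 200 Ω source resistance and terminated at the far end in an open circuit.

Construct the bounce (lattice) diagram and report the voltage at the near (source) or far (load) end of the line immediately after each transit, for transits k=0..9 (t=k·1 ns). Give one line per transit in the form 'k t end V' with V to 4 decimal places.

Γ_L=1.000000, Γ_S=0.777778; launch V₁=3·25/225=0.333333
k=0 src: V=0.3333
k=1 load: inc=0.333333, refl=0.333333·1.000000=0.3333; V=0.000000+0.333333+0.333333=0.6667
k=2 src: inc=0.333333, refl=0.333333·0.777778=0.2593; V=0.333333+0.333333+0.259259=0.9259
k=3 load: inc=0.259259, refl=0.259259·1.000000=0.2593; V=0.666667+0.259259+0.259259=1.1852
k=4 src: inc=0.259259, refl=0.259259·0.777778=0.2016; V=0.925926+0.259259+0.201646=1.3868
k=5 load: inc=0.201646, refl=0.201646·1.000000=0.2016; V=1.185185+0.201646+0.201646=1.5885
k=6 src: inc=0.201646, refl=0.201646·0.777778=0.1568; V=1.386831+0.201646+0.156836=1.7453
k=7 load: inc=0.156836, refl=0.156836·1.000000=0.1568; V=1.588477+0.156836+0.156836=1.9021
k=8 src: inc=0.156836, refl=0.156836·0.777778=0.1220; V=1.745313+0.156836+0.121983=2.0241
k=9 load: inc=0.121983, refl=0.121983·1.000000=0.1220; V=1.902149+0.121983+0.121983=2.1461

0 0 source 0.3333
1 1 load 0.6667
2 2 source 0.9259
3 3 load 1.1852
4 4 source 1.3868
5 5 load 1.5885
6 6 source 1.7453
7 7 load 1.9021
8 8 source 2.0241
9 9 load 2.1461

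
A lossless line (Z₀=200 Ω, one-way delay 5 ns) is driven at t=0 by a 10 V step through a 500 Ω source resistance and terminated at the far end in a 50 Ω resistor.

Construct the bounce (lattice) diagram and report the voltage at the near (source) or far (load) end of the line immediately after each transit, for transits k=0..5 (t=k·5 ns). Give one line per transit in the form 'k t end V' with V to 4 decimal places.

0 0 source 2.8571
1 5 load 1.1429
2 10 source 0.4082
3 15 load 0.8490
4 20 source 1.0379
5 25 load 0.9245

Γ_L=-0.600000, Γ_S=0.428571; launch V₁=10·200/700=2.857143
k=0 src: V=2.8571
k=1 load: inc=2.857143, refl=2.857143·-0.600000=-1.7143; V=0.000000+2.857143+-1.714286=1.1429
k=2 src: inc=-1.714286, refl=-1.714286·0.428571=-0.7347; V=2.857143+-1.714286+-0.734694=0.4082
k=3 load: inc=-0.734694, refl=-0.734694·-0.600000=0.4408; V=1.142857+-0.734694+0.440816=0.8490
k=4 src: inc=0.440816, refl=0.440816·0.428571=0.1889; V=0.408163+0.440816+0.188921=1.0379
k=5 load: inc=0.188921, refl=0.188921·-0.600000=-0.1134; V=0.848980+0.188921+-0.113353=0.9245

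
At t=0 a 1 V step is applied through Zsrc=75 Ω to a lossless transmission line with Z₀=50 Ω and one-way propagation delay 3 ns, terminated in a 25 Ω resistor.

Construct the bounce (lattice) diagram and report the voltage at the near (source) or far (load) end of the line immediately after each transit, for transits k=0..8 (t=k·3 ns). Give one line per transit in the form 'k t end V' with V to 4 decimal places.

0 0 source 0.4000
1 3 load 0.2667
2 6 source 0.2400
3 9 load 0.2489
4 12 source 0.2507
5 15 load 0.2501
6 18 source 0.2500
7 21 load 0.2500
8 24 source 0.2500

Γ_L=-0.333333, Γ_S=0.200000; launch V₁=1·50/125=0.400000
k=0 src: V=0.4000
k=1 load: inc=0.400000, refl=0.400000·-0.333333=-0.1333; V=0.000000+0.400000+-0.133333=0.2667
k=2 src: inc=-0.133333, refl=-0.133333·0.200000=-0.0267; V=0.400000+-0.133333+-0.026667=0.2400
k=3 load: inc=-0.026667, refl=-0.026667·-0.333333=0.0089; V=0.266667+-0.026667+0.008889=0.2489
k=4 src: inc=0.008889, refl=0.008889·0.200000=0.0018; V=0.240000+0.008889+0.001778=0.2507
k=5 load: inc=0.001778, refl=0.001778·-0.333333=-0.0006; V=0.248889+0.001778+-0.000593=0.2501
k=6 src: inc=-0.000593, refl=-0.000593·0.200000=-0.0001; V=0.250667+-0.000593+-0.000119=0.2500
k=7 load: inc=-0.000119, refl=-0.000119·-0.333333=0.0000; V=0.250074+-0.000119+0.000040=0.2500
k=8 src: inc=0.000040, refl=0.000040·0.200000=0.0000; V=0.249956+0.000040+0.000008=0.2500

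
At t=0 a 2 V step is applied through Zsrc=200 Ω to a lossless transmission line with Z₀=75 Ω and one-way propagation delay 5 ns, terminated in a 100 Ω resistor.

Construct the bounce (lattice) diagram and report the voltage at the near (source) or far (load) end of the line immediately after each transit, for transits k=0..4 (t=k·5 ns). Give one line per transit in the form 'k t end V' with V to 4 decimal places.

0 0 source 0.5455
1 5 load 0.6234
2 10 source 0.6588
3 15 load 0.6639
4 20 source 0.6662

Γ_L=0.142857, Γ_S=0.454545; launch V₁=2·75/275=0.545455
k=0 src: V=0.5455
k=1 load: inc=0.545455, refl=0.545455·0.142857=0.0779; V=0.000000+0.545455+0.077922=0.6234
k=2 src: inc=0.077922, refl=0.077922·0.454545=0.0354; V=0.545455+0.077922+0.035419=0.6588
k=3 load: inc=0.035419, refl=0.035419·0.142857=0.0051; V=0.623377+0.035419+0.005060=0.6639
k=4 src: inc=0.005060, refl=0.005060·0.454545=0.0023; V=0.658796+0.005060+0.002300=0.6662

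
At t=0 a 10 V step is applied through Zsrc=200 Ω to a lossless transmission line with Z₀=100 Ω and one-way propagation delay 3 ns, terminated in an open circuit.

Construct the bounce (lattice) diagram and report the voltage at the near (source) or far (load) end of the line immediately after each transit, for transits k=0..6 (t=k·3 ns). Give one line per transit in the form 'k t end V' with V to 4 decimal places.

0 0 source 3.3333
1 3 load 6.6667
2 6 source 7.7778
3 9 load 8.8889
4 12 source 9.2593
5 15 load 9.6296
6 18 source 9.7531

Γ_L=1.000000, Γ_S=0.333333; launch V₁=10·100/300=3.333333
k=0 src: V=3.3333
k=1 load: inc=3.333333, refl=3.333333·1.000000=3.3333; V=0.000000+3.333333+3.333333=6.6667
k=2 src: inc=3.333333, refl=3.333333·0.333333=1.1111; V=3.333333+3.333333+1.111111=7.7778
k=3 load: inc=1.111111, refl=1.111111·1.000000=1.1111; V=6.666667+1.111111+1.111111=8.8889
k=4 src: inc=1.111111, refl=1.111111·0.333333=0.3704; V=7.777778+1.111111+0.370370=9.2593
k=5 load: inc=0.370370, refl=0.370370·1.000000=0.3704; V=8.888889+0.370370+0.370370=9.6296
k=6 src: inc=0.370370, refl=0.370370·0.333333=0.1235; V=9.259259+0.370370+0.123457=9.7531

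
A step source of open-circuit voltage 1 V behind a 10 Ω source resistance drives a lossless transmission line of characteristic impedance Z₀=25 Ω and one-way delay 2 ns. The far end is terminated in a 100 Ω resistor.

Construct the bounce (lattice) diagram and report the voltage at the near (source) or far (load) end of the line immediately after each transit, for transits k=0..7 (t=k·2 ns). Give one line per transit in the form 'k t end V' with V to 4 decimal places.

0 0 source 0.7143
1 2 load 1.1429
2 4 source 0.9592
3 6 load 0.8490
4 8 source 0.8962
5 10 load 0.9245
6 12 source 0.9124
7 14 load 0.9051

Γ_L=0.600000, Γ_S=-0.428571; launch V₁=1·25/35=0.714286
k=0 src: V=0.7143
k=1 load: inc=0.714286, refl=0.714286·0.600000=0.4286; V=0.000000+0.714286+0.428571=1.1429
k=2 src: inc=0.428571, refl=0.428571·-0.428571=-0.1837; V=0.714286+0.428571+-0.183673=0.9592
k=3 load: inc=-0.183673, refl=-0.183673·0.600000=-0.1102; V=1.142857+-0.183673+-0.110204=0.8490
k=4 src: inc=-0.110204, refl=-0.110204·-0.428571=0.0472; V=0.959184+-0.110204+0.047230=0.8962
k=5 load: inc=0.047230, refl=0.047230·0.600000=0.0283; V=0.848980+0.047230+0.028338=0.9245
k=6 src: inc=0.028338, refl=0.028338·-0.428571=-0.0121; V=0.896210+0.028338+-0.012145=0.9124
k=7 load: inc=-0.012145, refl=-0.012145·0.600000=-0.0073; V=0.924548+-0.012145+-0.007287=0.9051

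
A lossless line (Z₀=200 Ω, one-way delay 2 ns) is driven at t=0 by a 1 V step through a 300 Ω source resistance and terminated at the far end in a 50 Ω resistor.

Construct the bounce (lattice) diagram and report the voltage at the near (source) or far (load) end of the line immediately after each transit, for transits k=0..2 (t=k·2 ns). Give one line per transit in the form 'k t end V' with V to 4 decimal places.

Γ_L=-0.600000, Γ_S=0.200000; launch V₁=1·200/500=0.400000
k=0 src: V=0.4000
k=1 load: inc=0.400000, refl=0.400000·-0.600000=-0.2400; V=0.000000+0.400000+-0.240000=0.1600
k=2 src: inc=-0.240000, refl=-0.240000·0.200000=-0.0480; V=0.400000+-0.240000+-0.048000=0.1120

0 0 source 0.4000
1 2 load 0.1600
2 4 source 0.1120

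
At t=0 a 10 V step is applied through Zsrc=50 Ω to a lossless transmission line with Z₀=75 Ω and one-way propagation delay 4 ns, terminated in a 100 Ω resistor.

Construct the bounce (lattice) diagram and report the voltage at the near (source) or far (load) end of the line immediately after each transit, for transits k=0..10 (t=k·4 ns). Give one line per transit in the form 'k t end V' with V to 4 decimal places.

0 0 source 6.0000
1 4 load 6.8571
2 8 source 6.6857
3 12 load 6.6612
4 16 source 6.6661
5 20 load 6.6668
6 24 source 6.6667
7 28 load 6.6667
8 32 source 6.6667
9 36 load 6.6667
10 40 source 6.6667

Γ_L=0.142857, Γ_S=-0.200000; launch V₁=10·75/125=6.000000
k=0 src: V=6.0000
k=1 load: inc=6.000000, refl=6.000000·0.142857=0.8571; V=0.000000+6.000000+0.857143=6.8571
k=2 src: inc=0.857143, refl=0.857143·-0.200000=-0.1714; V=6.000000+0.857143+-0.171429=6.6857
k=3 load: inc=-0.171429, refl=-0.171429·0.142857=-0.0245; V=6.857143+-0.171429+-0.024490=6.6612
k=4 src: inc=-0.024490, refl=-0.024490·-0.200000=0.0049; V=6.685714+-0.024490+0.004898=6.6661
k=5 load: inc=0.004898, refl=0.004898·0.142857=0.0007; V=6.661224+0.004898+0.000700=6.6668
k=6 src: inc=0.000700, refl=0.000700·-0.200000=-0.0001; V=6.666122+0.000700+-0.000140=6.6667
k=7 load: inc=-0.000140, refl=-0.000140·0.142857=-0.0000; V=6.666822+-0.000140+-0.000020=6.6667
k=8 src: inc=-0.000020, refl=-0.000020·-0.200000=0.0000; V=6.666682+-0.000020+0.000004=6.6667
k=9 load: inc=0.000004, refl=0.000004·0.142857=0.0000; V=6.666662+0.000004+0.000001=6.6667
k=10 src: inc=0.000001, refl=0.000001·-0.200000=-0.0000; V=6.666666+0.000001+-0.000000=6.6667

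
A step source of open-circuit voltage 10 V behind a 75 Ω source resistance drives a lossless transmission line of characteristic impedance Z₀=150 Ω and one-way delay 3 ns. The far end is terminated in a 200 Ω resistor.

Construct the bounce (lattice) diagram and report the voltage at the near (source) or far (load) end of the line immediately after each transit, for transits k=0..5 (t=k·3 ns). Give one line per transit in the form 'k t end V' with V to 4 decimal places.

0 0 source 6.6667
1 3 load 7.6190
2 6 source 7.3016
3 9 load 7.2562
4 12 source 7.2714
5 15 load 7.2735

Γ_L=0.142857, Γ_S=-0.333333; launch V₁=10·150/225=6.666667
k=0 src: V=6.6667
k=1 load: inc=6.666667, refl=6.666667·0.142857=0.9524; V=0.000000+6.666667+0.952381=7.6190
k=2 src: inc=0.952381, refl=0.952381·-0.333333=-0.3175; V=6.666667+0.952381+-0.317460=7.3016
k=3 load: inc=-0.317460, refl=-0.317460·0.142857=-0.0454; V=7.619048+-0.317460+-0.045351=7.2562
k=4 src: inc=-0.045351, refl=-0.045351·-0.333333=0.0151; V=7.301587+-0.045351+0.015117=7.2714
k=5 load: inc=0.015117, refl=0.015117·0.142857=0.0022; V=7.256236+0.015117+0.002160=7.2735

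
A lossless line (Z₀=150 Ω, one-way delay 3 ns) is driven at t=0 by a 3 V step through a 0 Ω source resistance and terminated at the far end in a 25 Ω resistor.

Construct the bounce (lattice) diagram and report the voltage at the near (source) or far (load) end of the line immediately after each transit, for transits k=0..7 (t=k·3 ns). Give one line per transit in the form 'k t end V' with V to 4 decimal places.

0 0 source 3.0000
1 3 load 0.8571
2 6 source 3.0000
3 9 load 1.4694
4 12 source 3.0000
5 15 load 1.9067
6 18 source 3.0000
7 21 load 2.2191

Γ_L=-0.714286, Γ_S=-1.000000; launch V₁=3·150/150=3.000000
k=0 src: V=3.0000
k=1 load: inc=3.000000, refl=3.000000·-0.714286=-2.1429; V=0.000000+3.000000+-2.142857=0.8571
k=2 src: inc=-2.142857, refl=-2.142857·-1.000000=2.1429; V=3.000000+-2.142857+2.142857=3.0000
k=3 load: inc=2.142857, refl=2.142857·-0.714286=-1.5306; V=0.857143+2.142857+-1.530612=1.4694
k=4 src: inc=-1.530612, refl=-1.530612·-1.000000=1.5306; V=3.000000+-1.530612+1.530612=3.0000
k=5 load: inc=1.530612, refl=1.530612·-0.714286=-1.0933; V=1.469388+1.530612+-1.093294=1.9067
k=6 src: inc=-1.093294, refl=-1.093294·-1.000000=1.0933; V=3.000000+-1.093294+1.093294=3.0000
k=7 load: inc=1.093294, refl=1.093294·-0.714286=-0.7809; V=1.906706+1.093294+-0.780925=2.2191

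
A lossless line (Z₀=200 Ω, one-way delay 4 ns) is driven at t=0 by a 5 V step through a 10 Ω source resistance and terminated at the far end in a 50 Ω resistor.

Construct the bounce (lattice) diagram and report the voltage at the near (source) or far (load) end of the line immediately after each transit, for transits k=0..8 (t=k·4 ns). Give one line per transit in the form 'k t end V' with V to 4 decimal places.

0 0 source 4.7619
1 4 load 1.9048
2 8 source 4.4898
3 12 load 2.9388
4 16 source 4.3421
5 20 load 3.5001
6 24 source 4.2619
7 28 load 3.8048
8 32 source 4.2184

Γ_L=-0.600000, Γ_S=-0.904762; launch V₁=5·200/210=4.761905
k=0 src: V=4.7619
k=1 load: inc=4.761905, refl=4.761905·-0.600000=-2.8571; V=0.000000+4.761905+-2.857143=1.9048
k=2 src: inc=-2.857143, refl=-2.857143·-0.904762=2.5850; V=4.761905+-2.857143+2.585034=4.4898
k=3 load: inc=2.585034, refl=2.585034·-0.600000=-1.5510; V=1.904762+2.585034+-1.551020=2.9388
k=4 src: inc=-1.551020, refl=-1.551020·-0.904762=1.4033; V=4.489796+-1.551020+1.403304=4.3421
k=5 load: inc=1.403304, refl=1.403304·-0.600000=-0.8420; V=2.938776+1.403304+-0.841983=3.5001
k=6 src: inc=-0.841983, refl=-0.841983·-0.904762=0.7618; V=4.342080+-0.841983+0.761794=4.2619
k=7 load: inc=0.761794, refl=0.761794·-0.600000=-0.4571; V=3.500097+0.761794+-0.457076=3.8048
k=8 src: inc=-0.457076, refl=-0.457076·-0.904762=0.4135; V=4.261891+-0.457076+0.413545=4.2184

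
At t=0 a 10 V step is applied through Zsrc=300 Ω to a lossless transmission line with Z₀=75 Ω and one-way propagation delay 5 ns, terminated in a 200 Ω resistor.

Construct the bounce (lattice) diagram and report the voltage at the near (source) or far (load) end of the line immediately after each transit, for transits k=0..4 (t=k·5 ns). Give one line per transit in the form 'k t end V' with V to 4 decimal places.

0 0 source 2.0000
1 5 load 2.9091
2 10 source 3.4545
3 15 load 3.7025
4 20 source 3.8512

Γ_L=0.454545, Γ_S=0.600000; launch V₁=10·75/375=2.000000
k=0 src: V=2.0000
k=1 load: inc=2.000000, refl=2.000000·0.454545=0.9091; V=0.000000+2.000000+0.909091=2.9091
k=2 src: inc=0.909091, refl=0.909091·0.600000=0.5455; V=2.000000+0.909091+0.545455=3.4545
k=3 load: inc=0.545455, refl=0.545455·0.454545=0.2479; V=2.909091+0.545455+0.247934=3.7025
k=4 src: inc=0.247934, refl=0.247934·0.600000=0.1488; V=3.454545+0.247934+0.148760=3.8512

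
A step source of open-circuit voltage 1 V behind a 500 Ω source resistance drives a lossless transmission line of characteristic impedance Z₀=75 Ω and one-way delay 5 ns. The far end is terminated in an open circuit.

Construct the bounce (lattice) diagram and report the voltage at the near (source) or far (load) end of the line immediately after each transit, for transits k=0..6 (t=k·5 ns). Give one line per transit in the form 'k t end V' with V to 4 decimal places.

Γ_L=1.000000, Γ_S=0.739130; launch V₁=1·75/575=0.130435
k=0 src: V=0.1304
k=1 load: inc=0.130435, refl=0.130435·1.000000=0.1304; V=0.000000+0.130435+0.130435=0.2609
k=2 src: inc=0.130435, refl=0.130435·0.739130=0.0964; V=0.130435+0.130435+0.096408=0.3573
k=3 load: inc=0.096408, refl=0.096408·1.000000=0.0964; V=0.260870+0.096408+0.096408=0.4537
k=4 src: inc=0.096408, refl=0.096408·0.739130=0.0713; V=0.357278+0.096408+0.071258=0.5249
k=5 load: inc=0.071258, refl=0.071258·1.000000=0.0713; V=0.453686+0.071258+0.071258=0.5962
k=6 src: inc=0.071258, refl=0.071258·0.739130=0.0527; V=0.524945+0.071258+0.052669=0.6489

0 0 source 0.1304
1 5 load 0.2609
2 10 source 0.3573
3 15 load 0.4537
4 20 source 0.5249
5 25 load 0.5962
6 30 source 0.6489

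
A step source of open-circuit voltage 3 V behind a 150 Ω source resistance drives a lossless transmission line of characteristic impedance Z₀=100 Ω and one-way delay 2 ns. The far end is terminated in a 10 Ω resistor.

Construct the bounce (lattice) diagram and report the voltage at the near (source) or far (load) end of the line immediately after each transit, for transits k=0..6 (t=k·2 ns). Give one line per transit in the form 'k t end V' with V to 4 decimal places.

Γ_L=-0.818182, Γ_S=0.200000; launch V₁=3·100/250=1.200000
k=0 src: V=1.2000
k=1 load: inc=1.200000, refl=1.200000·-0.818182=-0.9818; V=0.000000+1.200000+-0.981818=0.2182
k=2 src: inc=-0.981818, refl=-0.981818·0.200000=-0.1964; V=1.200000+-0.981818+-0.196364=0.0218
k=3 load: inc=-0.196364, refl=-0.196364·-0.818182=0.1607; V=0.218182+-0.196364+0.160661=0.1825
k=4 src: inc=0.160661, refl=0.160661·0.200000=0.0321; V=0.021818+0.160661+0.032132=0.2146
k=5 load: inc=0.032132, refl=0.032132·-0.818182=-0.0263; V=0.182479+0.032132+-0.026290=0.1883
k=6 src: inc=-0.026290, refl=-0.026290·0.200000=-0.0053; V=0.214612+-0.026290+-0.005258=0.1831

0 0 source 1.2000
1 2 load 0.2182
2 4 source 0.0218
3 6 load 0.1825
4 8 source 0.2146
5 10 load 0.1883
6 12 source 0.1831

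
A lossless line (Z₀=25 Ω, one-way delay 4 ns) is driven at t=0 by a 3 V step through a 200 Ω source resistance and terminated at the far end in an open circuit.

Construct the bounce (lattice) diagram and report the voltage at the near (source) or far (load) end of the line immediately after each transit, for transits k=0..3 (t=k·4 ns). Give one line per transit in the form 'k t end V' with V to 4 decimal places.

Γ_L=1.000000, Γ_S=0.777778; launch V₁=3·25/225=0.333333
k=0 src: V=0.3333
k=1 load: inc=0.333333, refl=0.333333·1.000000=0.3333; V=0.000000+0.333333+0.333333=0.6667
k=2 src: inc=0.333333, refl=0.333333·0.777778=0.2593; V=0.333333+0.333333+0.259259=0.9259
k=3 load: inc=0.259259, refl=0.259259·1.000000=0.2593; V=0.666667+0.259259+0.259259=1.1852

0 0 source 0.3333
1 4 load 0.6667
2 8 source 0.9259
3 12 load 1.1852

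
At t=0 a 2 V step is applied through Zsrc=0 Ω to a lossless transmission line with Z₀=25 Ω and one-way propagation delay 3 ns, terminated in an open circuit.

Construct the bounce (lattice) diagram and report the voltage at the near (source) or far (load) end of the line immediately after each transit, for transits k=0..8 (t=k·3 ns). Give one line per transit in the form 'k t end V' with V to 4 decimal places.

Γ_L=1.000000, Γ_S=-1.000000; launch V₁=2·25/25=2.000000
k=0 src: V=2.0000
k=1 load: inc=2.000000, refl=2.000000·1.000000=2.0000; V=0.000000+2.000000+2.000000=4.0000
k=2 src: inc=2.000000, refl=2.000000·-1.000000=-2.0000; V=2.000000+2.000000+-2.000000=2.0000
k=3 load: inc=-2.000000, refl=-2.000000·1.000000=-2.0000; V=4.000000+-2.000000+-2.000000=0.0000
k=4 src: inc=-2.000000, refl=-2.000000·-1.000000=2.0000; V=2.000000+-2.000000+2.000000=2.0000
k=5 load: inc=2.000000, refl=2.000000·1.000000=2.0000; V=0.000000+2.000000+2.000000=4.0000
k=6 src: inc=2.000000, refl=2.000000·-1.000000=-2.0000; V=2.000000+2.000000+-2.000000=2.0000
k=7 load: inc=-2.000000, refl=-2.000000·1.000000=-2.0000; V=4.000000+-2.000000+-2.000000=0.0000
k=8 src: inc=-2.000000, refl=-2.000000·-1.000000=2.0000; V=2.000000+-2.000000+2.000000=2.0000

0 0 source 2.0000
1 3 load 4.0000
2 6 source 2.0000
3 9 load 0.0000
4 12 source 2.0000
5 15 load 4.0000
6 18 source 2.0000
7 21 load 0.0000
8 24 source 2.0000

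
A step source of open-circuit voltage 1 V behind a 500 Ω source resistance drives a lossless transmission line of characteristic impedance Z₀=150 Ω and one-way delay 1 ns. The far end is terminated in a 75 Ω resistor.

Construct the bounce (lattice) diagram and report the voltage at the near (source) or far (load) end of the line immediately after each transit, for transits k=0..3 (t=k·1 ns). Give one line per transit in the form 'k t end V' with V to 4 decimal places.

Γ_L=-0.333333, Γ_S=0.538462; launch V₁=1·150/650=0.230769
k=0 src: V=0.2308
k=1 load: inc=0.230769, refl=0.230769·-0.333333=-0.0769; V=0.000000+0.230769+-0.076923=0.1538
k=2 src: inc=-0.076923, refl=-0.076923·0.538462=-0.0414; V=0.230769+-0.076923+-0.041420=0.1124
k=3 load: inc=-0.041420, refl=-0.041420·-0.333333=0.0138; V=0.153846+-0.041420+0.013807=0.1262

0 0 source 0.2308
1 1 load 0.1538
2 2 source 0.1124
3 3 load 0.1262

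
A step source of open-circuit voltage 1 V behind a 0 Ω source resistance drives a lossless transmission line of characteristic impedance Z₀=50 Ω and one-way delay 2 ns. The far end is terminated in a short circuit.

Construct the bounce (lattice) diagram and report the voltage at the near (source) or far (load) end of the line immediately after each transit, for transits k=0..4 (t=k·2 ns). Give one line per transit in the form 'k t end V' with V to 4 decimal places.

0 0 source 1.0000
1 2 load 0.0000
2 4 source 1.0000
3 6 load 0.0000
4 8 source 1.0000

Γ_L=-1.000000, Γ_S=-1.000000; launch V₁=1·50/50=1.000000
k=0 src: V=1.0000
k=1 load: inc=1.000000, refl=1.000000·-1.000000=-1.0000; V=0.000000+1.000000+-1.000000=0.0000
k=2 src: inc=-1.000000, refl=-1.000000·-1.000000=1.0000; V=1.000000+-1.000000+1.000000=1.0000
k=3 load: inc=1.000000, refl=1.000000·-1.000000=-1.0000; V=0.000000+1.000000+-1.000000=0.0000
k=4 src: inc=-1.000000, refl=-1.000000·-1.000000=1.0000; V=1.000000+-1.000000+1.000000=1.0000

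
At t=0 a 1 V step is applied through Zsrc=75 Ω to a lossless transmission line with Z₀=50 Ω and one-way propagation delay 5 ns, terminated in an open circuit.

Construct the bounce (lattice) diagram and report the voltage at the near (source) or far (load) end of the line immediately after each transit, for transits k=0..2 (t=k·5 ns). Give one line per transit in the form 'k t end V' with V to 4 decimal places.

Γ_L=1.000000, Γ_S=0.200000; launch V₁=1·50/125=0.400000
k=0 src: V=0.4000
k=1 load: inc=0.400000, refl=0.400000·1.000000=0.4000; V=0.000000+0.400000+0.400000=0.8000
k=2 src: inc=0.400000, refl=0.400000·0.200000=0.0800; V=0.400000+0.400000+0.080000=0.8800

0 0 source 0.4000
1 5 load 0.8000
2 10 source 0.8800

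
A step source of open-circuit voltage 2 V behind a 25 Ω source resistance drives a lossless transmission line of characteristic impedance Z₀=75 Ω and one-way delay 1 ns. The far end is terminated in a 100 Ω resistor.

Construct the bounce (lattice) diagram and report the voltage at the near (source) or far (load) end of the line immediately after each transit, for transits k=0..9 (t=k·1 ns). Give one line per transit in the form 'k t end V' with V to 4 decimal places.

Γ_L=0.142857, Γ_S=-0.500000; launch V₁=2·75/100=1.500000
k=0 src: V=1.5000
k=1 load: inc=1.500000, refl=1.500000·0.142857=0.2143; V=0.000000+1.500000+0.214286=1.7143
k=2 src: inc=0.214286, refl=0.214286·-0.500000=-0.1071; V=1.500000+0.214286+-0.107143=1.6071
k=3 load: inc=-0.107143, refl=-0.107143·0.142857=-0.0153; V=1.714286+-0.107143+-0.015306=1.5918
k=4 src: inc=-0.015306, refl=-0.015306·-0.500000=0.0077; V=1.607143+-0.015306+0.007653=1.5995
k=5 load: inc=0.007653, refl=0.007653·0.142857=0.0011; V=1.591837+0.007653+0.001093=1.6006
k=6 src: inc=0.001093, refl=0.001093·-0.500000=-0.0005; V=1.599490+0.001093+-0.000547=1.6000
k=7 load: inc=-0.000547, refl=-0.000547·0.142857=-0.0001; V=1.600583+-0.000547+-0.000078=1.6000
k=8 src: inc=-0.000078, refl=-0.000078·-0.500000=0.0000; V=1.600036+-0.000078+0.000039=1.6000
k=9 load: inc=0.000039, refl=0.000039·0.142857=0.0000; V=1.599958+0.000039+0.000006=1.6000

0 0 source 1.5000
1 1 load 1.7143
2 2 source 1.6071
3 3 load 1.5918
4 4 source 1.5995
5 5 load 1.6006
6 6 source 1.6000
7 7 load 1.6000
8 8 source 1.6000
9 9 load 1.6000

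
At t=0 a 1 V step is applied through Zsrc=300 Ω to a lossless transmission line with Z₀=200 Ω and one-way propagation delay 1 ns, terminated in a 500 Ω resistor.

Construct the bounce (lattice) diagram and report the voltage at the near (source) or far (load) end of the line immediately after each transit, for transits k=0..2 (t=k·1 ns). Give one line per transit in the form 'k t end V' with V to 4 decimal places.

0 0 source 0.4000
1 1 load 0.5714
2 2 source 0.6057

Γ_L=0.428571, Γ_S=0.200000; launch V₁=1·200/500=0.400000
k=0 src: V=0.4000
k=1 load: inc=0.400000, refl=0.400000·0.428571=0.1714; V=0.000000+0.400000+0.171429=0.5714
k=2 src: inc=0.171429, refl=0.171429·0.200000=0.0343; V=0.400000+0.171429+0.034286=0.6057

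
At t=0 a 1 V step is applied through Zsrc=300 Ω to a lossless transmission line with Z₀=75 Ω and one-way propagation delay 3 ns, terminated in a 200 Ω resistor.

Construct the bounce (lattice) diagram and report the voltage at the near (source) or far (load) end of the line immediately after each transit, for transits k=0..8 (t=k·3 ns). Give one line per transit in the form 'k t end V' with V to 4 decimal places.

Γ_L=0.454545, Γ_S=0.600000; launch V₁=1·75/375=0.200000
k=0 src: V=0.2000
k=1 load: inc=0.200000, refl=0.200000·0.454545=0.0909; V=0.000000+0.200000+0.090909=0.2909
k=2 src: inc=0.090909, refl=0.090909·0.600000=0.0545; V=0.200000+0.090909+0.054545=0.3455
k=3 load: inc=0.054545, refl=0.054545·0.454545=0.0248; V=0.290909+0.054545+0.024793=0.3702
k=4 src: inc=0.024793, refl=0.024793·0.600000=0.0149; V=0.345455+0.024793+0.014876=0.3851
k=5 load: inc=0.014876, refl=0.014876·0.454545=0.0068; V=0.370248+0.014876+0.006762=0.3919
k=6 src: inc=0.006762, refl=0.006762·0.600000=0.0041; V=0.385124+0.006762+0.004057=0.3959
k=7 load: inc=0.004057, refl=0.004057·0.454545=0.0018; V=0.391886+0.004057+0.001844=0.3978
k=8 src: inc=0.001844, refl=0.001844·0.600000=0.0011; V=0.395943+0.001844+0.001106=0.3989

0 0 source 0.2000
1 3 load 0.2909
2 6 source 0.3455
3 9 load 0.3702
4 12 source 0.3851
5 15 load 0.3919
6 18 source 0.3959
7 21 load 0.3978
8 24 source 0.3989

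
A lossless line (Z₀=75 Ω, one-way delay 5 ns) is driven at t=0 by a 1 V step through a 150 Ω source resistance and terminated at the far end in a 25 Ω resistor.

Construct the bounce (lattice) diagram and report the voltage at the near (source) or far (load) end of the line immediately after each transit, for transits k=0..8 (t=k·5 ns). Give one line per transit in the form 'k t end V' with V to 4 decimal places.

0 0 source 0.3333
1 5 load 0.1667
2 10 source 0.1111
3 15 load 0.1389
4 20 source 0.1481
5 25 load 0.1435
6 30 source 0.1420
7 35 load 0.1427
8 40 source 0.1430

Γ_L=-0.500000, Γ_S=0.333333; launch V₁=1·75/225=0.333333
k=0 src: V=0.3333
k=1 load: inc=0.333333, refl=0.333333·-0.500000=-0.1667; V=0.000000+0.333333+-0.166667=0.1667
k=2 src: inc=-0.166667, refl=-0.166667·0.333333=-0.0556; V=0.333333+-0.166667+-0.055556=0.1111
k=3 load: inc=-0.055556, refl=-0.055556·-0.500000=0.0278; V=0.166667+-0.055556+0.027778=0.1389
k=4 src: inc=0.027778, refl=0.027778·0.333333=0.0093; V=0.111111+0.027778+0.009259=0.1481
k=5 load: inc=0.009259, refl=0.009259·-0.500000=-0.0046; V=0.138889+0.009259+-0.004630=0.1435
k=6 src: inc=-0.004630, refl=-0.004630·0.333333=-0.0015; V=0.148148+-0.004630+-0.001543=0.1420
k=7 load: inc=-0.001543, refl=-0.001543·-0.500000=0.0008; V=0.143519+-0.001543+0.000772=0.1427
k=8 src: inc=0.000772, refl=0.000772·0.333333=0.0003; V=0.141975+0.000772+0.000257=0.1430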